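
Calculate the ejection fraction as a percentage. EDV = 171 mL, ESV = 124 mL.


SV = EDV - ESV = 171 - 124 = 47 mL
EF = SV/EDV * 100 = 47/171 * 100
EF = 27.49%


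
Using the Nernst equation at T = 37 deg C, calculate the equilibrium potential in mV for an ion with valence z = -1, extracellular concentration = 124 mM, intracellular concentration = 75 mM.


E = (RT/(zF)) * ln(C_out/C_in)
T = 37 + 273.15 = 310.15 K
E = (8.314 * 310.15 / (-1 * 96485)) * ln(124/75)
E = -13.44 mV


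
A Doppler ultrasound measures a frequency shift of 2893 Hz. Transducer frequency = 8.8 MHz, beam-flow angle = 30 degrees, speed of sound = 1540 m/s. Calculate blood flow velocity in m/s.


v = fd * c / (2 * f0 * cos(theta))
v = 2893 * 1540 / (2 * 8.8000e+06 * cos(30))
v = 0.2923 m/s


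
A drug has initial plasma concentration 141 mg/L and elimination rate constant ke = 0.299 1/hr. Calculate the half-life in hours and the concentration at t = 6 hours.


t_half = ln(2) / ke = 0.693147 / 0.299 = 2.318 hr
C(t) = C0 * exp(-ke*t) = 141 * exp(-0.299*6)
C(6) = 23.45 mg/L


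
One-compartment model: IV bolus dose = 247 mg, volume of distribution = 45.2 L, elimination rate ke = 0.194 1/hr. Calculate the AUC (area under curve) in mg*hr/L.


C0 = Dose/Vd = 247/45.2 = 5.4646 mg/L
AUC = C0/ke = 5.4646/0.194
AUC = 28.17 mg*hr/L


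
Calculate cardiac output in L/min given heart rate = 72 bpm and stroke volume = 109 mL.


CO = HR * SV
CO = 72 * 109 / 1000
CO = 7.848 L/min


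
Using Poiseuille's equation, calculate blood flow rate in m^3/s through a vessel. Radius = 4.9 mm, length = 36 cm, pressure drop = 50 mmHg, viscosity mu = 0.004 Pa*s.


Q = pi*r^4*dP / (8*mu*L)
r = 0.0049 m, L = 0.36 m
dP = 50 mmHg = 6666.1 Pa
Q = 0.001048 m^3/s


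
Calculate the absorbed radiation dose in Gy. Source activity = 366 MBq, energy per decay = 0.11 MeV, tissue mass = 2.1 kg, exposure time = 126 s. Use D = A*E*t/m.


A = 366 MBq = 3.6600e+08 Bq
E = 0.11 MeV = 1.7622e-14 J
D = A*E*t/m = 3.6600e+08*1.7622e-14*126/2.1
D = 3.8698e-04 Gy


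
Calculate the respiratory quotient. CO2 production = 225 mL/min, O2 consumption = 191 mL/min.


RQ = VCO2 / VO2
RQ = 225 / 191
RQ = 1.178


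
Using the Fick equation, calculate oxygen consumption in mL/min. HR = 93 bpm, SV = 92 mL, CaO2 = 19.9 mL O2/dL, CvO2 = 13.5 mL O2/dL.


CO = HR*SV = 93*92/1000 = 8.556 L/min
a-v O2 diff = 19.9 - 13.5 = 6.4 mL/dL
VO2 = CO * (CaO2-CvO2) * 10 dL/L
VO2 = 8.556 * 6.4 * 10
VO2 = 547.6 mL/min


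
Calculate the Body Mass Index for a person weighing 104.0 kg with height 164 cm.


BMI = weight / height^2
height = 164 cm = 1.64 m
BMI = 104.0 / 1.64^2
BMI = 38.67 kg/m^2


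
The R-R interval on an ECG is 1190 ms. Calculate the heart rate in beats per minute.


HR = 60 / RR_interval(s)
RR = 1190 ms = 1.19 s
HR = 60 / 1.19 = 50.42 bpm


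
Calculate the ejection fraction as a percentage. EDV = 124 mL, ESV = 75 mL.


SV = EDV - ESV = 124 - 75 = 49 mL
EF = SV/EDV * 100 = 49/124 * 100
EF = 39.52%


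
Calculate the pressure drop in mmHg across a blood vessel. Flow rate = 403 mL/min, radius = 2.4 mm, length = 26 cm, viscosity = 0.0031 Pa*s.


dP = 8*mu*L*Q / (pi*r^4)
Q = 403 mL/min = 6.71667e-06 m^3/s
dP = 415.513 Pa = 415.513 / 133.322 mmHg = 3.117 mmHg


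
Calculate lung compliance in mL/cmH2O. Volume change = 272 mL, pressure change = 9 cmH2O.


C = dV / dP
C = 272 / 9
C = 30.22 mL/cmH2O


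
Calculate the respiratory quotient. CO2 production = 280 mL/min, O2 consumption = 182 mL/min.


RQ = VCO2 / VO2
RQ = 280 / 182
RQ = 1.538


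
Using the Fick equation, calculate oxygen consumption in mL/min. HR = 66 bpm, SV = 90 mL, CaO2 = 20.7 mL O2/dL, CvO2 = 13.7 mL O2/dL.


CO = HR*SV = 66*90/1000 = 5.94 L/min
a-v O2 diff = 20.7 - 13.7 = 7 mL/dL
VO2 = CO * (CaO2-CvO2) * 10 dL/L
VO2 = 5.94 * 7 * 10
VO2 = 415.8 mL/min


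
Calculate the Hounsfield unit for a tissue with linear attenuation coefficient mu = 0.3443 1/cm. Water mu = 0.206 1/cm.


HU = ((mu_tissue - mu_water) / mu_water) * 1000
HU = ((0.3443 - 0.206) / 0.206) * 1000
HU = 671.4


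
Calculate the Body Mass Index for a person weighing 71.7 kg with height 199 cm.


BMI = weight / height^2
height = 199 cm = 1.99 m
BMI = 71.7 / 1.99^2
BMI = 18.11 kg/m^2


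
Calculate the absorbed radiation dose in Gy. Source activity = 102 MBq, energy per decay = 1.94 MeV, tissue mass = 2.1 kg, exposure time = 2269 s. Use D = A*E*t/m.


A = 102 MBq = 1.0200e+08 Bq
E = 1.94 MeV = 3.10788e-13 J
D = A*E*t/m = 1.0200e+08*3.10788e-13*2269/2.1
D = 0.03425 Gy


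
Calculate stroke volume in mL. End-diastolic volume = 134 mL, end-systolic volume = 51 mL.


SV = EDV - ESV
SV = 134 - 51
SV = 83 mL


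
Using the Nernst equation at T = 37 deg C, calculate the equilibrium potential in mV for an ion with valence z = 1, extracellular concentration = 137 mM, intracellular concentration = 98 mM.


E = (RT/(zF)) * ln(C_out/C_in)
T = 37 + 273.15 = 310.15 K
E = (8.314 * 310.15 / (1 * 96485)) * ln(137/98)
E = 8.953 mV


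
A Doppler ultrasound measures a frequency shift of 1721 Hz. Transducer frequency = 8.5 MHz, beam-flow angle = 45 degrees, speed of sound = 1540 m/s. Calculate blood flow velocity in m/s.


v = fd * c / (2 * f0 * cos(theta))
v = 1721 * 1540 / (2 * 8.5000e+06 * cos(45))
v = 0.2205 m/s


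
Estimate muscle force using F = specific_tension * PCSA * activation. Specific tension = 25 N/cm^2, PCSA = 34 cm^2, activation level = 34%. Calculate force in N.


F = sigma * PCSA * activation
F = 25 * 34 * 0.34
F = 289 N


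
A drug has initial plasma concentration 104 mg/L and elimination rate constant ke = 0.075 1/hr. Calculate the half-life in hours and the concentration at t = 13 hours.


t_half = ln(2) / ke = 0.693147 / 0.075 = 9.242 hr
C(t) = C0 * exp(-ke*t) = 104 * exp(-0.075*13)
C(13) = 39.23 mg/L


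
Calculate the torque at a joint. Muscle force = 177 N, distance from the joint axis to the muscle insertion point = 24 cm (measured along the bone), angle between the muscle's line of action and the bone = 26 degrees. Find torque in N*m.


Torque = F * d * sin(theta)   (moment arm = d*sin(theta))
d = 24 cm = 0.24 m
Torque = 177 * 0.24 * sin(26)
Torque = 18.62 N*m


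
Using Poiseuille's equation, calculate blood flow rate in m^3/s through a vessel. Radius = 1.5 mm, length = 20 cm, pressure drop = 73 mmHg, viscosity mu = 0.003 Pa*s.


Q = pi*r^4*dP / (8*mu*L)
r = 0.0015 m, L = 0.2 m
dP = 73 mmHg = 9732.506 Pa
Q = 3.2248e-05 m^3/s


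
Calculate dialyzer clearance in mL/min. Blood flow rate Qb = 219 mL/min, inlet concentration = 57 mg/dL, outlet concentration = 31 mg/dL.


K = Qb * (Cb_in - Cb_out) / Cb_in
K = 219 * (57 - 31) / 57
K = 99.89 mL/min


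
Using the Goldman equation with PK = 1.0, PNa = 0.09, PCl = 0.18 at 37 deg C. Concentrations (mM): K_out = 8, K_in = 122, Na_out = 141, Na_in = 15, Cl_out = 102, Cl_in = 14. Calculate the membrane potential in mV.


Vm = (RT/F)*ln((PK*Ko + PNa*Nao + PCl*Cli)/(PK*Ki + PNa*Nai + PCl*Clo))
Numer = 23.21, Denom = 141.71
Vm = -48.35 mV


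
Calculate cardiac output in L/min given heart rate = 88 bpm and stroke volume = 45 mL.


CO = HR * SV
CO = 88 * 45 / 1000
CO = 3.96 L/min


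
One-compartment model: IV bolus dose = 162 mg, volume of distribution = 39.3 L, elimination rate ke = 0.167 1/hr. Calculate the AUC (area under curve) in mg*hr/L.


C0 = Dose/Vd = 162/39.3 = 4.12214 mg/L
AUC = C0/ke = 4.12214/0.167
AUC = 24.68 mg*hr/L


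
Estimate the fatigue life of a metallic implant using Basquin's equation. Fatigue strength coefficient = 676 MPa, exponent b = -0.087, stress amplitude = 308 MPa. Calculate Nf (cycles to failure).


sigma_a = sigma_f' * (2Nf)^b
2Nf = (sigma_a/sigma_f')^(1/b)
2Nf = (308/676)^(1/-0.087)
2Nf = 8396.3729
Nf = 4198


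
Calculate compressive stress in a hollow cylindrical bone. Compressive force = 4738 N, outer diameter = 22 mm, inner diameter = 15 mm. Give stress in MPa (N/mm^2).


A = pi*(r_o^2 - r_i^2)
r_o = 11 mm, r_i = 7.5 mm
A = 203.418 mm^2
sigma = F/A = 4738 / 203.418
sigma = 23.29 MPa


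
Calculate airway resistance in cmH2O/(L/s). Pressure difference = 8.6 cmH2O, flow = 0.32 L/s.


R = dP / flow
R = 8.6 / 0.32
R = 26.88 cmH2O/(L/s)


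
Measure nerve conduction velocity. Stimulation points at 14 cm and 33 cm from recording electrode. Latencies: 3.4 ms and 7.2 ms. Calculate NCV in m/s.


Distance = (33 - 14) / 100 = 0.19 m
dt = (7.2 - 3.4) / 1000 = 0.0038 s
NCV = dist / dt = 50 m/s


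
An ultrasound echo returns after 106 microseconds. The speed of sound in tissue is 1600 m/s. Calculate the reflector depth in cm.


depth = c * t / 2
t = 106 us = 1.0600e-04 s
depth = 1600 * 1.0600e-04 / 2
depth = 0.0848 m = 8.48 cm


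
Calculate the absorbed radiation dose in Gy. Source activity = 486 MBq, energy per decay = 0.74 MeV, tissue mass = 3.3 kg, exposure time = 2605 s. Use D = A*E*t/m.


A = 486 MBq = 4.8600e+08 Bq
E = 0.74 MeV = 1.18548e-13 J
D = A*E*t/m = 4.8600e+08*1.18548e-13*2605/3.3
D = 0.04548 Gy


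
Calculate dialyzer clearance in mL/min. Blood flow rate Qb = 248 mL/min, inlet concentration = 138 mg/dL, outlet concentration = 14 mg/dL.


K = Qb * (Cb_in - Cb_out) / Cb_in
K = 248 * (138 - 14) / 138
K = 222.8 mL/min


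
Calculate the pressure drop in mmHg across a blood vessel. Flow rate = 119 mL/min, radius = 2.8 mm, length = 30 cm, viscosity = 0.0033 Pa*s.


dP = 8*mu*L*Q / (pi*r^4)
Q = 119 mL/min = 1.98333e-06 m^3/s
dP = 81.3464 Pa = 81.3464 / 133.322 mmHg = 0.6101 mmHg


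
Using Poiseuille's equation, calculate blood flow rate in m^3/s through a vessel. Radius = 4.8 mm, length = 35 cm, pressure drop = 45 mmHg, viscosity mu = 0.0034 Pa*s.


Q = pi*r^4*dP / (8*mu*L)
r = 0.0048 m, L = 0.35 m
dP = 45 mmHg = 5999.49 Pa
Q = 0.001051 m^3/s


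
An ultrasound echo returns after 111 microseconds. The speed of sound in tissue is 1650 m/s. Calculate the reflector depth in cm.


depth = c * t / 2
t = 111 us = 1.1100e-04 s
depth = 1650 * 1.1100e-04 / 2
depth = 0.091575 m = 9.1575 cm


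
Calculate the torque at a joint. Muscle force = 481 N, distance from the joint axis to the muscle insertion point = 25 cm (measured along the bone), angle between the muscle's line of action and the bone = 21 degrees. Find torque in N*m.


Torque = F * d * sin(theta)   (moment arm = d*sin(theta))
d = 25 cm = 0.25 m
Torque = 481 * 0.25 * sin(21)
Torque = 43.09 N*m


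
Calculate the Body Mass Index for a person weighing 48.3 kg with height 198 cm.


BMI = weight / height^2
height = 198 cm = 1.98 m
BMI = 48.3 / 1.98^2
BMI = 12.32 kg/m^2


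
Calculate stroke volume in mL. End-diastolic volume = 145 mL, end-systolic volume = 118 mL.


SV = EDV - ESV
SV = 145 - 118
SV = 27 mL


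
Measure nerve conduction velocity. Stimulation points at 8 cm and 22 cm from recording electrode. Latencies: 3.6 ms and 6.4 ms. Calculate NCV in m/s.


Distance = (22 - 8) / 100 = 0.14 m
dt = (6.4 - 3.6) / 1000 = 0.0028 s
NCV = dist / dt = 50 m/s


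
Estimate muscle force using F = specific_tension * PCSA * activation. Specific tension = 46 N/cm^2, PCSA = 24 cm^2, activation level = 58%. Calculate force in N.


F = sigma * PCSA * activation
F = 46 * 24 * 0.58
F = 640.3 N


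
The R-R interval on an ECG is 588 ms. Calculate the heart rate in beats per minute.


HR = 60 / RR_interval(s)
RR = 588 ms = 0.588 s
HR = 60 / 0.588 = 102 bpm


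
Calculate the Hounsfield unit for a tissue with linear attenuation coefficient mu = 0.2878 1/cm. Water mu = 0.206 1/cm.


HU = ((mu_tissue - mu_water) / mu_water) * 1000
HU = ((0.2878 - 0.206) / 0.206) * 1000
HU = 397.1


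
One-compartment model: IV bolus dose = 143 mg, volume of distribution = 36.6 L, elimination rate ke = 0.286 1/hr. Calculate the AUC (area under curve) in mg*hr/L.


C0 = Dose/Vd = 143/36.6 = 3.9071 mg/L
AUC = C0/ke = 3.9071/0.286
AUC = 13.66 mg*hr/L


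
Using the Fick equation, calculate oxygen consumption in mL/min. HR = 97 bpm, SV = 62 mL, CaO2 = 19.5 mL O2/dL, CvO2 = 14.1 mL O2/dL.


CO = HR*SV = 97*62/1000 = 6.014 L/min
a-v O2 diff = 19.5 - 14.1 = 5.4 mL/dL
VO2 = CO * (CaO2-CvO2) * 10 dL/L
VO2 = 6.014 * 5.4 * 10
VO2 = 324.8 mL/min


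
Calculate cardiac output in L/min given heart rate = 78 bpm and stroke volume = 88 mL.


CO = HR * SV
CO = 78 * 88 / 1000
CO = 6.864 L/min


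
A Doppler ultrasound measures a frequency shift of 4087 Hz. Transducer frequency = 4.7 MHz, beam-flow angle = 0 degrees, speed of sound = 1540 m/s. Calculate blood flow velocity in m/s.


v = fd * c / (2 * f0 * cos(theta))
v = 4087 * 1540 / (2 * 4.7000e+06 * cos(0))
v = 0.6696 m/s


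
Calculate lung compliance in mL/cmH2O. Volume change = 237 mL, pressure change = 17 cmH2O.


C = dV / dP
C = 237 / 17
C = 13.94 mL/cmH2O


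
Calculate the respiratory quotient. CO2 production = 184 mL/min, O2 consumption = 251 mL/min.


RQ = VCO2 / VO2
RQ = 184 / 251
RQ = 0.7331


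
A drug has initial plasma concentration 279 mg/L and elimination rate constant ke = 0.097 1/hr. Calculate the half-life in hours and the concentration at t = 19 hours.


t_half = ln(2) / ke = 0.693147 / 0.097 = 7.146 hr
C(t) = C0 * exp(-ke*t) = 279 * exp(-0.097*19)
C(19) = 44.18 mg/L


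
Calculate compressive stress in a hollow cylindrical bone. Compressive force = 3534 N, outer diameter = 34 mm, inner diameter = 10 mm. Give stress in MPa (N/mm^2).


A = pi*(r_o^2 - r_i^2)
r_o = 17 mm, r_i = 5 mm
A = 829.38 mm^2
sigma = F/A = 3534 / 829.38
sigma = 4.261 MPa


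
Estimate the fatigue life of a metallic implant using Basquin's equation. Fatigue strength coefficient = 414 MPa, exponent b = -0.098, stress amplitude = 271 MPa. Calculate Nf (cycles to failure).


sigma_a = sigma_f' * (2Nf)^b
2Nf = (sigma_a/sigma_f')^(1/b)
2Nf = (271/414)^(1/-0.098)
2Nf = 75.486251
Nf = 37.74


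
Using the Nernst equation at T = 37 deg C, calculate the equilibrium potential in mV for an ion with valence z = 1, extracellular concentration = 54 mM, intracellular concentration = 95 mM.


E = (RT/(zF)) * ln(C_out/C_in)
T = 37 + 273.15 = 310.15 K
E = (8.314 * 310.15 / (1 * 96485)) * ln(54/95)
E = -15.1 mV


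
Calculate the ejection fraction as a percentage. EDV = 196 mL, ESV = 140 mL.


SV = EDV - ESV = 196 - 140 = 56 mL
EF = SV/EDV * 100 = 56/196 * 100
EF = 28.57%


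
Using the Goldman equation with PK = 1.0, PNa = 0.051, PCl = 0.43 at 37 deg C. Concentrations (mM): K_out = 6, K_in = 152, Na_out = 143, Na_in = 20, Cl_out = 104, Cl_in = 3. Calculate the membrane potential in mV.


Vm = (RT/F)*ln((PK*Ko + PNa*Nao + PCl*Cli)/(PK*Ki + PNa*Nai + PCl*Clo))
Numer = 14.583, Denom = 197.74
Vm = -69.68 mV


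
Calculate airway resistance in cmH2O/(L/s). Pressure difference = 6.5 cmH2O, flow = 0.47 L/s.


R = dP / flow
R = 6.5 / 0.47
R = 13.83 cmH2O/(L/s)


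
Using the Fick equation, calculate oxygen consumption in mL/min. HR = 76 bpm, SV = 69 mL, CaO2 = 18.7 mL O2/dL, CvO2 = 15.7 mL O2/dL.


CO = HR*SV = 76*69/1000 = 5.244 L/min
a-v O2 diff = 18.7 - 15.7 = 3 mL/dL
VO2 = CO * (CaO2-CvO2) * 10 dL/L
VO2 = 5.244 * 3 * 10
VO2 = 157.3 mL/min


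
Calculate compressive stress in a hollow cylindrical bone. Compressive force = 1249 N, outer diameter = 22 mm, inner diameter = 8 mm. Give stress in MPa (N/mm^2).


A = pi*(r_o^2 - r_i^2)
r_o = 11 mm, r_i = 4 mm
A = 329.867 mm^2
sigma = F/A = 1249 / 329.867
sigma = 3.786 MPa


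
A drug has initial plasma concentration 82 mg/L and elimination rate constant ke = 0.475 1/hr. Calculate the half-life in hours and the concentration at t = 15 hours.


t_half = ln(2) / ke = 0.693147 / 0.475 = 1.459 hr
C(t) = C0 * exp(-ke*t) = 82 * exp(-0.475*15)
C(15) = 0.06599 mg/L


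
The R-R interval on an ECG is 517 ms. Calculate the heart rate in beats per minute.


HR = 60 / RR_interval(s)
RR = 517 ms = 0.517 s
HR = 60 / 0.517 = 116.1 bpm


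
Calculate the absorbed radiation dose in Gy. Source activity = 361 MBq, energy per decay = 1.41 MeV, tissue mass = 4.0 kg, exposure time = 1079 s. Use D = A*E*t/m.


A = 361 MBq = 3.6100e+08 Bq
E = 1.41 MeV = 2.25882e-13 J
D = A*E*t/m = 3.6100e+08*2.25882e-13*1079/4.0
D = 0.022 Gy


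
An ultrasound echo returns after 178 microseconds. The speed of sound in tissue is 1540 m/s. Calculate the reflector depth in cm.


depth = c * t / 2
t = 178 us = 1.7800e-04 s
depth = 1540 * 1.7800e-04 / 2
depth = 0.13706 m = 13.706 cm


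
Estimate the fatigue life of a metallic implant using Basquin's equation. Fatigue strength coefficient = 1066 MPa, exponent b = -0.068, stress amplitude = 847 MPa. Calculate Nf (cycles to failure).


sigma_a = sigma_f' * (2Nf)^b
2Nf = (sigma_a/sigma_f')^(1/b)
2Nf = (847/1066)^(1/-0.068)
2Nf = 29.42607
Nf = 14.71


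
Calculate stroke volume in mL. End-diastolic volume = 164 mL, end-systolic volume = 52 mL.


SV = EDV - ESV
SV = 164 - 52
SV = 112 mL


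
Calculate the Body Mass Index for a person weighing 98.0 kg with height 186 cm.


BMI = weight / height^2
height = 186 cm = 1.86 m
BMI = 98.0 / 1.86^2
BMI = 28.33 kg/m^2


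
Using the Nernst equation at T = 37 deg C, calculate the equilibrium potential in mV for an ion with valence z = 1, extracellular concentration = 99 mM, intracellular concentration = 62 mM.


E = (RT/(zF)) * ln(C_out/C_in)
T = 37 + 273.15 = 310.15 K
E = (8.314 * 310.15 / (1 * 96485)) * ln(99/62)
E = 12.51 mV


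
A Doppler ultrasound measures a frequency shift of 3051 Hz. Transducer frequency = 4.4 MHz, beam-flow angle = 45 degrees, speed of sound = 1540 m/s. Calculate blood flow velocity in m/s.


v = fd * c / (2 * f0 * cos(theta))
v = 3051 * 1540 / (2 * 4.4000e+06 * cos(45))
v = 0.7551 m/s


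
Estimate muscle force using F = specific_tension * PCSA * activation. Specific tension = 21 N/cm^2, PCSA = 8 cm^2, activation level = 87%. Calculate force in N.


F = sigma * PCSA * activation
F = 21 * 8 * 0.87
F = 146.2 N


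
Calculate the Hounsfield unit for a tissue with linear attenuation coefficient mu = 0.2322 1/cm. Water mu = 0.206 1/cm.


HU = ((mu_tissue - mu_water) / mu_water) * 1000
HU = ((0.2322 - 0.206) / 0.206) * 1000
HU = 127.2


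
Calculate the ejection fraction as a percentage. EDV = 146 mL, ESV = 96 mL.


SV = EDV - ESV = 146 - 96 = 50 mL
EF = SV/EDV * 100 = 50/146 * 100
EF = 34.25%


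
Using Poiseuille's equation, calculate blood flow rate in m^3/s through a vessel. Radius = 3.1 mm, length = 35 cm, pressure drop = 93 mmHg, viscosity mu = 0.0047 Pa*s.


Q = pi*r^4*dP / (8*mu*L)
r = 0.0031 m, L = 0.35 m
dP = 93 mmHg = 12398.946 Pa
Q = 2.7335e-04 m^3/s


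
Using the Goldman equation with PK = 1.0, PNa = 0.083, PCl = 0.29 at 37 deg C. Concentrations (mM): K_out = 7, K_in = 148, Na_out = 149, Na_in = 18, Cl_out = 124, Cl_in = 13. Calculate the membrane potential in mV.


Vm = (RT/F)*ln((PK*Ko + PNa*Nao + PCl*Cli)/(PK*Ki + PNa*Nai + PCl*Clo))
Numer = 23.137, Denom = 185.454
Vm = -55.63 mV


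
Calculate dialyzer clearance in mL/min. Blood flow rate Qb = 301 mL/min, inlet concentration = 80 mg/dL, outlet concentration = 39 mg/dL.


K = Qb * (Cb_in - Cb_out) / Cb_in
K = 301 * (80 - 39) / 80
K = 154.3 mL/min


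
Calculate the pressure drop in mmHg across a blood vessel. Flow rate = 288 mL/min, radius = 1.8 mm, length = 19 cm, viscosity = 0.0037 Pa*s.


dP = 8*mu*L*Q / (pi*r^4)
Q = 288 mL/min = 4.8e-06 m^3/s
dP = 818.553 Pa = 818.553 / 133.322 mmHg = 6.14 mmHg


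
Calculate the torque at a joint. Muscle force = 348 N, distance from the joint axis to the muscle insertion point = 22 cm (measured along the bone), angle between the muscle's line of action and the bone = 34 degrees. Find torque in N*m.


Torque = F * d * sin(theta)   (moment arm = d*sin(theta))
d = 22 cm = 0.22 m
Torque = 348 * 0.22 * sin(34)
Torque = 42.81 N*m


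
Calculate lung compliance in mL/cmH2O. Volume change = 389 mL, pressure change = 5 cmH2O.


C = dV / dP
C = 389 / 5
C = 77.8 mL/cmH2O


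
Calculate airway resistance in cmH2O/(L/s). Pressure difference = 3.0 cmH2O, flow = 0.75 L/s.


R = dP / flow
R = 3.0 / 0.75
R = 4 cmH2O/(L/s)


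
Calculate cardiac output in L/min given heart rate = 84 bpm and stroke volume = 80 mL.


CO = HR * SV
CO = 84 * 80 / 1000
CO = 6.72 L/min


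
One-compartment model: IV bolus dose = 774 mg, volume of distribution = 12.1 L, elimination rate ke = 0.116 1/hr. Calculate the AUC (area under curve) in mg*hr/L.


C0 = Dose/Vd = 774/12.1 = 63.9669 mg/L
AUC = C0/ke = 63.9669/0.116
AUC = 551.4 mg*hr/L


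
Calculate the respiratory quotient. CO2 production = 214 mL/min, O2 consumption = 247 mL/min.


RQ = VCO2 / VO2
RQ = 214 / 247
RQ = 0.8664


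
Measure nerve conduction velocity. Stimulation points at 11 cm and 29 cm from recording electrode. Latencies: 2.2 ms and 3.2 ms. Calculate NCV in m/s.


Distance = (29 - 11) / 100 = 0.18 m
dt = (3.2 - 2.2) / 1000 = 0.001 s
NCV = dist / dt = 180 m/s


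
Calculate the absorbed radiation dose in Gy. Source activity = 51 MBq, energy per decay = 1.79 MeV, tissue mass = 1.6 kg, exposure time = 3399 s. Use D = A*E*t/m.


A = 51 MBq = 5.1000e+07 Bq
E = 1.79 MeV = 2.86758e-13 J
D = A*E*t/m = 5.1000e+07*2.86758e-13*3399/1.6
D = 0.03107 Gy


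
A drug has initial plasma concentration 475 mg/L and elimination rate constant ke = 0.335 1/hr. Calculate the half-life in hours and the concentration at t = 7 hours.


t_half = ln(2) / ke = 0.693147 / 0.335 = 2.069 hr
C(t) = C0 * exp(-ke*t) = 475 * exp(-0.335*7)
C(7) = 45.53 mg/L


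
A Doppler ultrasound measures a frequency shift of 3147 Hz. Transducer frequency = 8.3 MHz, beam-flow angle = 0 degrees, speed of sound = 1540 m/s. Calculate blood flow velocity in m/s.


v = fd * c / (2 * f0 * cos(theta))
v = 3147 * 1540 / (2 * 8.3000e+06 * cos(0))
v = 0.292 m/s


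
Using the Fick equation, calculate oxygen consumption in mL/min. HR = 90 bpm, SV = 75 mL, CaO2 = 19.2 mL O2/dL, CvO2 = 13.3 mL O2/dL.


CO = HR*SV = 90*75/1000 = 6.75 L/min
a-v O2 diff = 19.2 - 13.3 = 5.9 mL/dL
VO2 = CO * (CaO2-CvO2) * 10 dL/L
VO2 = 6.75 * 5.9 * 10
VO2 = 398.2 mL/min


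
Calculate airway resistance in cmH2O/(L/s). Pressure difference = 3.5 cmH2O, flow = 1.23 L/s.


R = dP / flow
R = 3.5 / 1.23
R = 2.846 cmH2O/(L/s)


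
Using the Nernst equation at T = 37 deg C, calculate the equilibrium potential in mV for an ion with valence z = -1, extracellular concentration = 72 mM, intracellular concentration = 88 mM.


E = (RT/(zF)) * ln(C_out/C_in)
T = 37 + 273.15 = 310.15 K
E = (8.314 * 310.15 / (-1 * 96485)) * ln(72/88)
E = 5.363 mV


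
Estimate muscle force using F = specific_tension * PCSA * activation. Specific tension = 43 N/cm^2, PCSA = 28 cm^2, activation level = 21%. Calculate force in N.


F = sigma * PCSA * activation
F = 43 * 28 * 0.21
F = 252.8 N


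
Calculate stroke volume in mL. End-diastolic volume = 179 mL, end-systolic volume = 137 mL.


SV = EDV - ESV
SV = 179 - 137
SV = 42 mL


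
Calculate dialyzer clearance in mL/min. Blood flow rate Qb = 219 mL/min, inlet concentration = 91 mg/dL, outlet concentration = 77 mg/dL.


K = Qb * (Cb_in - Cb_out) / Cb_in
K = 219 * (91 - 77) / 91
K = 33.69 mL/min


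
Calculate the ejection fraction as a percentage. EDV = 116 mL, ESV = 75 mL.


SV = EDV - ESV = 116 - 75 = 41 mL
EF = SV/EDV * 100 = 41/116 * 100
EF = 35.34%


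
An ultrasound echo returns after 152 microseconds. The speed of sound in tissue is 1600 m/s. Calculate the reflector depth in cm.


depth = c * t / 2
t = 152 us = 1.5200e-04 s
depth = 1600 * 1.5200e-04 / 2
depth = 0.1216 m = 12.16 cm


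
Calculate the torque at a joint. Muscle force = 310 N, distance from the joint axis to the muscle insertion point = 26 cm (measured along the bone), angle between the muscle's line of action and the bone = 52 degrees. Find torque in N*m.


Torque = F * d * sin(theta)   (moment arm = d*sin(theta))
d = 26 cm = 0.26 m
Torque = 310 * 0.26 * sin(52)
Torque = 63.51 N*m


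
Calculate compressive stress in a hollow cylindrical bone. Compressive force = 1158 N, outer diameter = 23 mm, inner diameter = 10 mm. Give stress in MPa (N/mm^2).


A = pi*(r_o^2 - r_i^2)
r_o = 11.5 mm, r_i = 5 mm
A = 336.936 mm^2
sigma = F/A = 1158 / 336.936
sigma = 3.437 MPa


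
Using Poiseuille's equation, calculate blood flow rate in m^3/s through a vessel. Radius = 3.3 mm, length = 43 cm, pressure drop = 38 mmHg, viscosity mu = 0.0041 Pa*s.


Q = pi*r^4*dP / (8*mu*L)
r = 0.0033 m, L = 0.43 m
dP = 38 mmHg = 5066.236 Pa
Q = 1.3383e-04 m^3/s


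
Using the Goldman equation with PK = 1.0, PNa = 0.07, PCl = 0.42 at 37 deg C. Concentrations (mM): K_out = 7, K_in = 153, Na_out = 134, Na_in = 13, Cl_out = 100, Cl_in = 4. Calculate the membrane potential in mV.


Vm = (RT/F)*ln((PK*Ko + PNa*Nao + PCl*Cli)/(PK*Ki + PNa*Nai + PCl*Clo))
Numer = 18.06, Denom = 195.91
Vm = -63.71 mV


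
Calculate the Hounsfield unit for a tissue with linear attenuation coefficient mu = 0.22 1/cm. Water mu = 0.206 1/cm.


HU = ((mu_tissue - mu_water) / mu_water) * 1000
HU = ((0.22 - 0.206) / 0.206) * 1000
HU = 67.96


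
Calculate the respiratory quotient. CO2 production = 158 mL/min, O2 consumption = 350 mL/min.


RQ = VCO2 / VO2
RQ = 158 / 350
RQ = 0.4514


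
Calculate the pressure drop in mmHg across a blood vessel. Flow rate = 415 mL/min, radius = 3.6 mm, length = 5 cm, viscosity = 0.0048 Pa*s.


dP = 8*mu*L*Q / (pi*r^4)
Q = 415 mL/min = 6.91667e-06 m^3/s
dP = 25.1674 Pa = 25.1674 / 133.322 mmHg = 0.1888 mmHg


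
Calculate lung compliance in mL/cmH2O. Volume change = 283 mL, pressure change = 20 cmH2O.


C = dV / dP
C = 283 / 20
C = 14.15 mL/cmH2O


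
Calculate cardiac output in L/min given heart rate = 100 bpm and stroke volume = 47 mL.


CO = HR * SV
CO = 100 * 47 / 1000
CO = 4.7 L/min


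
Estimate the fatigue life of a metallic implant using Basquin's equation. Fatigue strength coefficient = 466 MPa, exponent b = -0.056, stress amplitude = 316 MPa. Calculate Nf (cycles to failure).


sigma_a = sigma_f' * (2Nf)^b
2Nf = (sigma_a/sigma_f')^(1/b)
2Nf = (316/466)^(1/-0.056)
2Nf = 1029.1512
Nf = 514.6


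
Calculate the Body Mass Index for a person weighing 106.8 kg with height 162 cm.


BMI = weight / height^2
height = 162 cm = 1.62 m
BMI = 106.8 / 1.62^2
BMI = 40.7 kg/m^2


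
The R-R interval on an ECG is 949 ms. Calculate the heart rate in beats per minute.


HR = 60 / RR_interval(s)
RR = 949 ms = 0.949 s
HR = 60 / 0.949 = 63.22 bpm


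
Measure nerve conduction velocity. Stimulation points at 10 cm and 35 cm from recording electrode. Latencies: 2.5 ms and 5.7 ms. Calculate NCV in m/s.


Distance = (35 - 10) / 100 = 0.25 m
dt = (5.7 - 2.5) / 1000 = 0.0032 s
NCV = dist / dt = 78.12 m/s


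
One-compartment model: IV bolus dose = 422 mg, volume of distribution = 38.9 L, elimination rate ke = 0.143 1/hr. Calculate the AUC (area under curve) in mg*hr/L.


C0 = Dose/Vd = 422/38.9 = 10.8483 mg/L
AUC = C0/ke = 10.8483/0.143
AUC = 75.86 mg*hr/L


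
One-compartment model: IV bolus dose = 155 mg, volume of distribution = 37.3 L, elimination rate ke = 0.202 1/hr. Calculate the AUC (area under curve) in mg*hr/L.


C0 = Dose/Vd = 155/37.3 = 4.1555 mg/L
AUC = C0/ke = 4.1555/0.202
AUC = 20.57 mg*hr/L


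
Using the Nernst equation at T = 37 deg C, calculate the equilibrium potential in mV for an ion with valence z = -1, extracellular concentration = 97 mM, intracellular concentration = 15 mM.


E = (RT/(zF)) * ln(C_out/C_in)
T = 37 + 273.15 = 310.15 K
E = (8.314 * 310.15 / (-1 * 96485)) * ln(97/15)
E = -49.89 mV


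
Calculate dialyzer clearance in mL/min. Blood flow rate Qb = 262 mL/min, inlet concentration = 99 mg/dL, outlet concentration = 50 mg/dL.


K = Qb * (Cb_in - Cb_out) / Cb_in
K = 262 * (99 - 50) / 99
K = 129.7 mL/min


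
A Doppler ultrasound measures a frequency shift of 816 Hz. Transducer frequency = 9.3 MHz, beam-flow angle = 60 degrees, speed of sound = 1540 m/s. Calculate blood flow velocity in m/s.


v = fd * c / (2 * f0 * cos(theta))
v = 816 * 1540 / (2 * 9.3000e+06 * cos(60))
v = 0.1351 m/s


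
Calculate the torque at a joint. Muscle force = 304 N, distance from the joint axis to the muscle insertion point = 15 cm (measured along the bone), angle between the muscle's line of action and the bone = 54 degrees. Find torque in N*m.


Torque = F * d * sin(theta)   (moment arm = d*sin(theta))
d = 15 cm = 0.15 m
Torque = 304 * 0.15 * sin(54)
Torque = 36.89 N*m


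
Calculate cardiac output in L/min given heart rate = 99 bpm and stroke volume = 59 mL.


CO = HR * SV
CO = 99 * 59 / 1000
CO = 5.841 L/min


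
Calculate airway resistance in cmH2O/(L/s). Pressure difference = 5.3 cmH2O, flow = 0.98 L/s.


R = dP / flow
R = 5.3 / 0.98
R = 5.408 cmH2O/(L/s)


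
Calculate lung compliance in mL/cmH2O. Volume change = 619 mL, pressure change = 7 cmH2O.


C = dV / dP
C = 619 / 7
C = 88.43 mL/cmH2O


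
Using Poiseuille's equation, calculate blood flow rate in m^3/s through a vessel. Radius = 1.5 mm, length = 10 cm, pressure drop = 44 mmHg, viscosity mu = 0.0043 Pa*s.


Q = pi*r^4*dP / (8*mu*L)
r = 0.0015 m, L = 0.1 m
dP = 44 mmHg = 5866.168 Pa
Q = 2.7121e-05 m^3/s


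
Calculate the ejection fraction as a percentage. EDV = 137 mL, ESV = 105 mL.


SV = EDV - ESV = 137 - 105 = 32 mL
EF = SV/EDV * 100 = 32/137 * 100
EF = 23.36%


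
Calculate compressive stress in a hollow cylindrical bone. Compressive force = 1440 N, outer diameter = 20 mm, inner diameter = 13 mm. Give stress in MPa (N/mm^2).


A = pi*(r_o^2 - r_i^2)
r_o = 10 mm, r_i = 6.5 mm
A = 181.427 mm^2
sigma = F/A = 1440 / 181.427
sigma = 7.937 MPa


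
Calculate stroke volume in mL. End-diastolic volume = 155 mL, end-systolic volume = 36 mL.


SV = EDV - ESV
SV = 155 - 36
SV = 119 mL


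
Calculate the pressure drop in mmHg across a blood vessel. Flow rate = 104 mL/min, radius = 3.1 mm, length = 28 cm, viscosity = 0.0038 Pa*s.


dP = 8*mu*L*Q / (pi*r^4)
Q = 104 mL/min = 1.73333e-06 m^3/s
dP = 50.853 Pa = 50.853 / 133.322 mmHg = 0.3814 mmHg


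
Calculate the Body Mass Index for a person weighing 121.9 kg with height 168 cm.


BMI = weight / height^2
height = 168 cm = 1.68 m
BMI = 121.9 / 1.68^2
BMI = 43.19 kg/m^2


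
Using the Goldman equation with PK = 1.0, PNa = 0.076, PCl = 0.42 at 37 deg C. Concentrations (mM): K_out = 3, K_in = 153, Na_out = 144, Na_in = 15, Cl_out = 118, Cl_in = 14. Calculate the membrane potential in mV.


Vm = (RT/F)*ln((PK*Ko + PNa*Nao + PCl*Cli)/(PK*Ki + PNa*Nai + PCl*Clo))
Numer = 19.824, Denom = 203.7
Vm = -62.26 mV


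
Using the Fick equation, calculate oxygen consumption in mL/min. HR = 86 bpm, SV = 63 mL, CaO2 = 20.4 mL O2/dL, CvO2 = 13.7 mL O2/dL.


CO = HR*SV = 86*63/1000 = 5.418 L/min
a-v O2 diff = 20.4 - 13.7 = 6.7 mL/dL
VO2 = CO * (CaO2-CvO2) * 10 dL/L
VO2 = 5.418 * 6.7 * 10
VO2 = 363 mL/min


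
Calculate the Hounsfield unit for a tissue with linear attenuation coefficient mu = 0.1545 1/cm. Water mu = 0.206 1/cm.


HU = ((mu_tissue - mu_water) / mu_water) * 1000
HU = ((0.1545 - 0.206) / 0.206) * 1000
HU = -250


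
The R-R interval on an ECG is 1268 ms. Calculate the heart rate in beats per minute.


HR = 60 / RR_interval(s)
RR = 1268 ms = 1.268 s
HR = 60 / 1.268 = 47.32 bpm


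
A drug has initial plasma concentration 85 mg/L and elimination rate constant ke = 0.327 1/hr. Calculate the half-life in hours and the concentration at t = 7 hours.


t_half = ln(2) / ke = 0.693147 / 0.327 = 2.12 hr
C(t) = C0 * exp(-ke*t) = 85 * exp(-0.327*7)
C(7) = 8.616 mg/L


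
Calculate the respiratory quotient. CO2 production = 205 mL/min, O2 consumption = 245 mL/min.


RQ = VCO2 / VO2
RQ = 205 / 245
RQ = 0.8367


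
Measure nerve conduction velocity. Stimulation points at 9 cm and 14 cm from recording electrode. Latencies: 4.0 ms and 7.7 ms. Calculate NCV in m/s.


Distance = (14 - 9) / 100 = 0.05 m
dt = (7.7 - 4.0) / 1000 = 0.0037 s
NCV = dist / dt = 13.51 m/s


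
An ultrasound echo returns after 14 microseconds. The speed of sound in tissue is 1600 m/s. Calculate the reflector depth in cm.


depth = c * t / 2
t = 14 us = 1.4000e-05 s
depth = 1600 * 1.4000e-05 / 2
depth = 0.0112 m = 1.12 cm


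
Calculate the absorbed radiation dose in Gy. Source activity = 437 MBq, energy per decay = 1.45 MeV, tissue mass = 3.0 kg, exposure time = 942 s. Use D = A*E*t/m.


A = 437 MBq = 4.3700e+08 Bq
E = 1.45 MeV = 2.3229e-13 J
D = A*E*t/m = 4.3700e+08*2.3229e-13*942/3.0
D = 0.03187 Gy


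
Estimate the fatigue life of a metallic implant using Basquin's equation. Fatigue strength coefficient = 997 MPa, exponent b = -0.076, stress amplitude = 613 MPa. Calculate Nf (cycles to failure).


sigma_a = sigma_f' * (2Nf)^b
2Nf = (sigma_a/sigma_f')^(1/b)
2Nf = (613/997)^(1/-0.076)
2Nf = 601.73287
Nf = 300.9


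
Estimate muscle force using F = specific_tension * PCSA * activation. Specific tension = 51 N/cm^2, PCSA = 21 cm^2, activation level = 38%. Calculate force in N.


F = sigma * PCSA * activation
F = 51 * 21 * 0.38
F = 407 N


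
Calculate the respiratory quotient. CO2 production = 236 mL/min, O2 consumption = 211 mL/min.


RQ = VCO2 / VO2
RQ = 236 / 211
RQ = 1.118


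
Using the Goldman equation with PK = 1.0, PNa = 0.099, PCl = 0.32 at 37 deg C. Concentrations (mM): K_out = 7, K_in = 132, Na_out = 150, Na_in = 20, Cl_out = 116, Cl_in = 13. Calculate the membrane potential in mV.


Vm = (RT/F)*ln((PK*Ko + PNa*Nao + PCl*Cli)/(PK*Ki + PNa*Nai + PCl*Clo))
Numer = 26.01, Denom = 171.1
Vm = -50.34 mV


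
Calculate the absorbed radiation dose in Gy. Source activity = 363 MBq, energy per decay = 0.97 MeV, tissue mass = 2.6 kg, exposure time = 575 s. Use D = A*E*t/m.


A = 363 MBq = 3.6300e+08 Bq
E = 0.97 MeV = 1.55394e-13 J
D = A*E*t/m = 3.6300e+08*1.55394e-13*575/2.6
D = 0.01247 Gy


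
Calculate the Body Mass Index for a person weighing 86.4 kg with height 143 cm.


BMI = weight / height^2
height = 143 cm = 1.43 m
BMI = 86.4 / 1.43^2
BMI = 42.25 kg/m^2


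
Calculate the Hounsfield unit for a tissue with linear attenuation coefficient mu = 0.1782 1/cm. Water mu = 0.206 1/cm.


HU = ((mu_tissue - mu_water) / mu_water) * 1000
HU = ((0.1782 - 0.206) / 0.206) * 1000
HU = -135


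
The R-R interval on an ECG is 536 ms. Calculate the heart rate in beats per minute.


HR = 60 / RR_interval(s)
RR = 536 ms = 0.536 s
HR = 60 / 0.536 = 111.9 bpm


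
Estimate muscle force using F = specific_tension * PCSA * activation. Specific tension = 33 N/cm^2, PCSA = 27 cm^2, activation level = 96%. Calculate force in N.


F = sigma * PCSA * activation
F = 33 * 27 * 0.96
F = 855.4 N


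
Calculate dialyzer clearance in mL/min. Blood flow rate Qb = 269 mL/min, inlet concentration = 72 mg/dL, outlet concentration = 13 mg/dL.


K = Qb * (Cb_in - Cb_out) / Cb_in
K = 269 * (72 - 13) / 72
K = 220.4 mL/min


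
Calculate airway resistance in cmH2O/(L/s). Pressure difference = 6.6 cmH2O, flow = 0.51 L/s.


R = dP / flow
R = 6.6 / 0.51
R = 12.94 cmH2O/(L/s)


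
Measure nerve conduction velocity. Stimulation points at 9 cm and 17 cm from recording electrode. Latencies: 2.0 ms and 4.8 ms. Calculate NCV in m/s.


Distance = (17 - 9) / 100 = 0.08 m
dt = (4.8 - 2.0) / 1000 = 0.0028 s
NCV = dist / dt = 28.57 m/s


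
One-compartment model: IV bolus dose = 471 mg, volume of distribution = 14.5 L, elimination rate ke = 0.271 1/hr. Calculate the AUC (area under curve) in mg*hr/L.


C0 = Dose/Vd = 471/14.5 = 32.4828 mg/L
AUC = C0/ke = 32.4828/0.271
AUC = 119.9 mg*hr/L


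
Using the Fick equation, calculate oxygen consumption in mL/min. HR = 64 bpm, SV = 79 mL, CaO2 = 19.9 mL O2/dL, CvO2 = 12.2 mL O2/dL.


CO = HR*SV = 64*79/1000 = 5.056 L/min
a-v O2 diff = 19.9 - 12.2 = 7.7 mL/dL
VO2 = CO * (CaO2-CvO2) * 10 dL/L
VO2 = 5.056 * 7.7 * 10
VO2 = 389.3 mL/min


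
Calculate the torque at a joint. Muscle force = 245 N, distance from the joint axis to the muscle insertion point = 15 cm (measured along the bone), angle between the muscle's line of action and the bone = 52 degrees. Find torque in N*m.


Torque = F * d * sin(theta)   (moment arm = d*sin(theta))
d = 15 cm = 0.15 m
Torque = 245 * 0.15 * sin(52)
Torque = 28.96 N*m


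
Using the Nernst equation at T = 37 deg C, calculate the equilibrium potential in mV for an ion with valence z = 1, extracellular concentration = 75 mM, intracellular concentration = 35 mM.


E = (RT/(zF)) * ln(C_out/C_in)
T = 37 + 273.15 = 310.15 K
E = (8.314 * 310.15 / (1 * 96485)) * ln(75/35)
E = 20.37 mV


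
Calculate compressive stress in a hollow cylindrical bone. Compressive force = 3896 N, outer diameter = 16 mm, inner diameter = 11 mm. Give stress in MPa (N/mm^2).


A = pi*(r_o^2 - r_i^2)
r_o = 8 mm, r_i = 5.5 mm
A = 106.029 mm^2
sigma = F/A = 3896 / 106.029
sigma = 36.74 MPa


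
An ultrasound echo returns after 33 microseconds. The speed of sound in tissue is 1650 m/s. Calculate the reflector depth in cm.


depth = c * t / 2
t = 33 us = 3.3000e-05 s
depth = 1650 * 3.3000e-05 / 2
depth = 0.027225 m = 2.7225 cm


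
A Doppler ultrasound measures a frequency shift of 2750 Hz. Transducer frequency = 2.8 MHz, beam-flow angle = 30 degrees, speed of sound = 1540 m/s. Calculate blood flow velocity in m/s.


v = fd * c / (2 * f0 * cos(theta))
v = 2750 * 1540 / (2 * 2.8000e+06 * cos(30))
v = 0.8732 m/s


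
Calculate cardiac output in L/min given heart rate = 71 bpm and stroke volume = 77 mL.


CO = HR * SV
CO = 71 * 77 / 1000
CO = 5.467 L/min


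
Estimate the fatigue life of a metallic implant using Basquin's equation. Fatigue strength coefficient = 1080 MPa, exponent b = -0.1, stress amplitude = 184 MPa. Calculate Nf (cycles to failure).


sigma_a = sigma_f' * (2Nf)^b
2Nf = (sigma_a/sigma_f')^(1/b)
2Nf = (184/1080)^(1/-0.1)
2Nf = 48535480
Nf = 2.4268e+07


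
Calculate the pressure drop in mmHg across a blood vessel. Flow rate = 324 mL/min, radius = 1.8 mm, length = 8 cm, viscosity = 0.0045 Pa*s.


dP = 8*mu*L*Q / (pi*r^4)
Q = 324 mL/min = 5.4e-06 m^3/s
dP = 471.57 Pa = 471.57 / 133.322 mmHg = 3.537 mmHg


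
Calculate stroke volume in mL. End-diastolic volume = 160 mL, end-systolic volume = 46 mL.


SV = EDV - ESV
SV = 160 - 46
SV = 114 mL


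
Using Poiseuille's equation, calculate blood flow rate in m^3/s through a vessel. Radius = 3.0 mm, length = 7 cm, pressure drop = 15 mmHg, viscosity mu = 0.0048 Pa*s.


Q = pi*r^4*dP / (8*mu*L)
r = 0.003 m, L = 0.07 m
dP = 15 mmHg = 1999.83 Pa
Q = 1.8932e-04 m^3/s


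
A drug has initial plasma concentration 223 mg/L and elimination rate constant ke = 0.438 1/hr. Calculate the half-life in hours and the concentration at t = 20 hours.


t_half = ln(2) / ke = 0.693147 / 0.438 = 1.583 hr
C(t) = C0 * exp(-ke*t) = 223 * exp(-0.438*20)
C(20) = 0.03499 mg/L


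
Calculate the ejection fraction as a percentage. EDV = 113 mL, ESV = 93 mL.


SV = EDV - ESV = 113 - 93 = 20 mL
EF = SV/EDV * 100 = 20/113 * 100
EF = 17.7%


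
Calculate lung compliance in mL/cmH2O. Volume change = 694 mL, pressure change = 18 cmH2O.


C = dV / dP
C = 694 / 18
C = 38.56 mL/cmH2O


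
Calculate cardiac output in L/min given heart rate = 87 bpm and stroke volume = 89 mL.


CO = HR * SV
CO = 87 * 89 / 1000
CO = 7.743 L/min


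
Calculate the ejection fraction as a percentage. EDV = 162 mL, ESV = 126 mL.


SV = EDV - ESV = 162 - 126 = 36 mL
EF = SV/EDV * 100 = 36/162 * 100
EF = 22.22%


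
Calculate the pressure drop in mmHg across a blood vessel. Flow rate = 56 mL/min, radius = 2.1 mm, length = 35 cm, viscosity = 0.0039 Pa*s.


dP = 8*mu*L*Q / (pi*r^4)
Q = 56 mL/min = 9.33333e-07 m^3/s
dP = 166.814 Pa = 166.814 / 133.322 mmHg = 1.251 mmHg
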